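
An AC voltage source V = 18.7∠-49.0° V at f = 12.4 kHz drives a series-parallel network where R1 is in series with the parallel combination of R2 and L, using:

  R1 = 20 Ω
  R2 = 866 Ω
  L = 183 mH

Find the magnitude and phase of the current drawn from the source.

Step 1 — Angular frequency: ω = 2π·f = 2π·1.24e+04 = 7.791e+04 rad/s.
Step 2 — Component impedances:
  R1: Z = R = 20 Ω
  R2: Z = R = 866 Ω
  L: Z = jωL = j·7.791e+04·0.183 = 0 + j1.426e+04 Ω
Step 3 — Parallel branch: R2 || L = 1/(1/R2 + 1/L) = 862.8 + j52.41 Ω.
Step 4 — Series with R1: Z_total = R1 + (R2 || L) = 882.8 + j52.41 Ω = 884.4∠3.4° Ω.
Step 5 — Source phasor: V = 18.7∠-49.0° V = 12.27 - j14.11 V.
Step 6 — Ohm's law: I = V / Z_total = (12.27 - j14.11) / (882.8 + j52.41) = 0.0129 - j0.01675 A.
Step 7 — Convert to polar: |I| = 0.02114 A, ∠I = -52.4°.

I = 0.02114∠-52.4° A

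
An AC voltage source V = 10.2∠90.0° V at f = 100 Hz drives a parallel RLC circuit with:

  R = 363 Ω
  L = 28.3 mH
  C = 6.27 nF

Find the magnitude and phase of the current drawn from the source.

Step 1 — Angular frequency: ω = 2π·f = 2π·100 = 628.3 rad/s.
Step 2 — Component impedances:
  R: Z = R = 363 Ω
  L: Z = jωL = j·628.3·0.0283 = 0 + j17.78 Ω
  C: Z = 1/(jωC) = -j/(ω·C) = 0 - j2.538e+05 Ω
Step 3 — Parallel combination: 1/Z_total = 1/R + 1/L + 1/C; Z_total = 0.8691 + j17.74 Ω = 17.76∠87.2° Ω.
Step 4 — Source phasor: V = 10.2∠90.0° V = 0 + j10.2 V.
Step 5 — Ohm's law: I = V / Z_total = (0 + j10.2) / (0.8691 + j17.74) = 0.5736 + j0.0281 A.
Step 6 — Convert to polar: |I| = 0.5743 A, ∠I = 2.8°.

I = 0.5743∠2.8° A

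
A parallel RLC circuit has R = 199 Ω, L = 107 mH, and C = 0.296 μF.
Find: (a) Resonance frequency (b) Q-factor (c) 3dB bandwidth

Step 1 — Resonance: ω₀ = 1/√(LC) = 1/√(0.107·2.96e-07) = 5619 rad/s.
Step 2 — f₀ = ω₀/(2π) = 894.3 Hz.
Step 3 — Parallel Q: Q = R/(ω₀L) = 199/(5619·0.107) = 0.331.
Step 4 — Bandwidth: Δω = ω₀/Q = 1.698e+04 rad/s; BW = Δω/(2π) = 2702 Hz.

(a) f₀ = 894.3 Hz  (b) Q = 0.331  (c) BW = 2702 Hz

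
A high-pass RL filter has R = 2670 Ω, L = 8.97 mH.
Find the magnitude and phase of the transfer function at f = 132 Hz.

Step 1 — Angular frequency: ω = 2π·132 = 829.4 rad/s.
Step 2 — Transfer function: H(jω) = jωL/(R + jωL).
Step 3 — Numerator jωL = j·7.44; denominator R + jωL = 2670 + j7.44.
Step 4 — H = 7.764e-06 + j0.002786.
Step 5 — Magnitude: |H| = 0.002786 (-51.1 dB); phase: φ = 89.8°.

|H| = 0.002786 (-51.1 dB), φ = 89.8°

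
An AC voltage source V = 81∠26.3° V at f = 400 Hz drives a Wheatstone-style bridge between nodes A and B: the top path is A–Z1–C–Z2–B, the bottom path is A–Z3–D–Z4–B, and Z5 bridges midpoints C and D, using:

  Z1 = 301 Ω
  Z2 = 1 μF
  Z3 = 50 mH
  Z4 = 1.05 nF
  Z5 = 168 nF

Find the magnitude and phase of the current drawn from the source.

Step 1 — Angular frequency: ω = 2π·f = 2π·400 = 2513 rad/s.
Step 2 — Component impedances:
  Z1: Z = R = 301 Ω
  Z2: Z = 1/(jωC) = -j/(ω·C) = 0 - j397.9 Ω
  Z3: Z = jωL = j·2513·0.05 = 0 + j125.7 Ω
  Z4: Z = 1/(jωC) = -j/(ω·C) = 0 - j3.789e+05 Ω
  Z5: Z = 1/(jωC) = -j/(ω·C) = 0 - j2368 Ω
Step 3 — Bridge requires nodal analysis (the Z5 bridge couples midpoints C and D, so the two paths cannot be reduced to a simple series/parallel combination). Setting node B to ground and injecting 1 A at node A, the 3-node admittance system at A, C, D solves to V_A = Z_AB = 295 - j437.3 Ω = 527.5∠-56.0° Ω.
Step 4 — Source phasor: V = 81∠26.3° V = 72.62 + j35.89 V.
Step 5 — Ohm's law: I = V / Z_total = (72.62 + j35.89) / (295 - j437.3) = 0.02057 + j0.1522 A.
Step 6 — Convert to polar: |I| = 0.1536 A, ∠I = 82.3°.

I = 0.1536∠82.3° A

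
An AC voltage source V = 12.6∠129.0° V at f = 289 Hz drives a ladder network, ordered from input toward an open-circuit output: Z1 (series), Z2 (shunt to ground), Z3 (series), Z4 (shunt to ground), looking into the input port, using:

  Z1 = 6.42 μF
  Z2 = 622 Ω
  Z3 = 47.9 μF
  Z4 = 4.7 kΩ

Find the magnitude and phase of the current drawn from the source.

Step 1 — Angular frequency: ω = 2π·f = 2π·289 = 1816 rad/s.
Step 2 — Component impedances:
  Z1: Z = 1/(jωC) = -j/(ω·C) = 0 - j85.78 Ω
  Z2: Z = R = 622 Ω
  Z3: Z = 1/(jωC) = -j/(ω·C) = 0 - j11.5 Ω
  Z4: Z = R = 4700 Ω
Step 3 — Ladder network (open output): work backward from the far end, alternating series and parallel combinations. Z_in = 549.3 - j85.94 Ω = 556∠-8.9° Ω.
Step 4 — Source phasor: V = 12.6∠129.0° V = -7.929 + j9.792 V.
Step 5 — Ohm's law: I = V / Z_total = (-7.929 + j9.792) / (549.3 - j85.94) = -0.01681 + j0.0152 A.
Step 6 — Convert to polar: |I| = 0.02266 A, ∠I = 137.9°.

I = 0.02266∠137.9° A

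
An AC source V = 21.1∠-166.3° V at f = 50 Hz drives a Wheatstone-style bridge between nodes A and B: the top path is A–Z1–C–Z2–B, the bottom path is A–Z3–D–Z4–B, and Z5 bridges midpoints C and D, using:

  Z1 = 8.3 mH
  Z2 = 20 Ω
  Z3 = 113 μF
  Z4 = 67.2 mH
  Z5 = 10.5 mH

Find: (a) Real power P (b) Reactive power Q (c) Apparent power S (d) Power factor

Step 1 — Angular frequency: ω = 2π·f = 2π·50 = 314.2 rad/s.
Step 2 — Component impedances:
  Z1: Z = jωL = j·314.2·0.0083 = 0 + j2.608 Ω
  Z2: Z = R = 20 Ω
  Z3: Z = 1/(jωC) = -j/(ω·C) = 0 - j28.17 Ω
  Z4: Z = jωL = j·314.2·0.0672 = 0 + j21.11 Ω
  Z5: Z = jωL = j·314.2·0.0105 = 0 + j3.299 Ω
Step 3 — Bridge requires nodal analysis (the Z5 bridge couples midpoints C and D, so the two paths cannot be reduced to a simple series/parallel combination). Setting node B to ground and injecting 1 A at node A, the 3-node admittance system at A, C, D solves to V_A = Z_AB = 12.54 + j12.98 Ω = 18.04∠46.0° Ω.
Step 4 — Source phasor: V = 21.1∠-166.3° V = -20.5 - j4.997 V.
Step 5 — Current: I = V / Z = -0.9886 + j0.6247 A = 1.169∠147.7° A.
Step 6 — Complex power: S = V·I* = 17.14 + j17.75 VA.
Step 7 — Real power: P = Re(S) = 17.14 W.
Step 8 — Reactive power: Q = Im(S) = 17.75 VAR.
Step 9 — Apparent power: |S| = 24.67 VA.
Step 10 — Power factor: PF = P/|S| = 0.6948 (lagging).

(a) P = 17.14 W  (b) Q = 17.75 VAR  (c) S = 24.67 VA  (d) PF = 0.6948 (lagging)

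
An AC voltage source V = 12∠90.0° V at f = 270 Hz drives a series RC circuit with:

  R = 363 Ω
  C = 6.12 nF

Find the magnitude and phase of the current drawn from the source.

Step 1 — Angular frequency: ω = 2π·f = 2π·270 = 1696 rad/s.
Step 2 — Component impedances:
  R: Z = R = 363 Ω
  C: Z = 1/(jωC) = -j/(ω·C) = 0 - j9.632e+04 Ω
Step 3 — Series combination: Z_total = R + C = 363 - j9.632e+04 Ω = 9.632e+04∠-89.8° Ω.
Step 4 — Source phasor: V = 12∠90.0° V = 0 + j12 V.
Step 5 — Ohm's law: I = V / Z_total = (0 + j12) / (363 - j9.632e+04) = -0.0001246 + j4.695e-07 A.
Step 6 — Convert to polar: |I| = 0.0001246 A, ∠I = 179.8°.

I = 0.0001246∠179.8° A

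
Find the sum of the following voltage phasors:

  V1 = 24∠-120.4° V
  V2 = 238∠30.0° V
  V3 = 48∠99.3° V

Step 1 — Convert each phasor to rectangular form:
  V1 = 24·(cos(-120.4°) + j·sin(-120.4°)) = -12.14 - j20.7 V
  V2 = 238·(cos(30.0°) + j·sin(30.0°)) = 206.1 + j119 V
  V3 = 48·(cos(99.3°) + j·sin(99.3°)) = -7.757 + j47.37 V
Step 2 — Sum components: V_total = 186.2 + j145.7 V.
Step 3 — Convert to polar: |V_total| = 236.4 V, ∠V_total = 38.0°.

V_total = 236.4∠38.0° V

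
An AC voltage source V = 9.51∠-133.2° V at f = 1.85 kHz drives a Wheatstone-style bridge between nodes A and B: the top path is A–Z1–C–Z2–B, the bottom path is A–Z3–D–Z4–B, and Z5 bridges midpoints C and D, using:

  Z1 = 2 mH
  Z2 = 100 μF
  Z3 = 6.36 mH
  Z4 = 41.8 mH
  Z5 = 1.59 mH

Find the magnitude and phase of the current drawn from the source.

Step 1 — Angular frequency: ω = 2π·f = 2π·1850 = 1.162e+04 rad/s.
Step 2 — Component impedances:
  Z1: Z = jωL = j·1.162e+04·0.002 = 0 + j23.25 Ω
  Z2: Z = 1/(jωC) = -j/(ω·C) = 0 - j0.8603 Ω
  Z3: Z = jωL = j·1.162e+04·0.00636 = 0 + j73.93 Ω
  Z4: Z = jωL = j·1.162e+04·0.0418 = 0 + j485.9 Ω
  Z5: Z = jωL = j·1.162e+04·0.00159 = 0 + j18.48 Ω
Step 3 — Bridge requires nodal analysis (the Z5 bridge couples midpoints C and D, so the two paths cannot be reduced to a simple series/parallel combination). Setting node B to ground and injecting 1 A at node A, the 3-node admittance system at A, C, D solves to V_A = Z_AB = 0 + j17.7 Ω = 17.7∠90.0° Ω.
Step 4 — Source phasor: V = 9.51∠-133.2° V = -6.51 - j6.932 V.
Step 5 — Ohm's law: I = V / Z_total = (-6.51 - j6.932) / (0 + j17.7) = -0.3917 + j0.3678 A.
Step 6 — Convert to polar: |I| = 0.5373 A, ∠I = 136.8°.

I = 0.5373∠136.8° A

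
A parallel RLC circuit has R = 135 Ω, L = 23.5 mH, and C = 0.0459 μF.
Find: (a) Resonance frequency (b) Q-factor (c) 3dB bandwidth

Step 1 — Resonance: ω₀ = 1/√(LC) = 1/√(0.0235·4.59e-08) = 3.045e+04 rad/s.
Step 2 — f₀ = ω₀/(2π) = 4846 Hz.
Step 3 — Parallel Q: Q = R/(ω₀L) = 135/(3.045e+04·0.0235) = 0.1887.
Step 4 — Bandwidth: Δω = ω₀/Q = 1.614e+05 rad/s; BW = Δω/(2π) = 2.568e+04 Hz.

(a) f₀ = 4846 Hz  (b) Q = 0.1887  (c) BW = 2.568e+04 Hz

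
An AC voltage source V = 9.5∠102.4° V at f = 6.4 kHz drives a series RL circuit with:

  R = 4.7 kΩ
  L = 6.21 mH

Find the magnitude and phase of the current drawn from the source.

Step 1 — Angular frequency: ω = 2π·f = 2π·6400 = 4.021e+04 rad/s.
Step 2 — Component impedances:
  R: Z = R = 4700 Ω
  L: Z = jωL = j·4.021e+04·0.00621 = 0 + j249.7 Ω
Step 3 — Series combination: Z_total = R + L = 4700 + j249.7 Ω = 4707∠3.0° Ω.
Step 4 — Source phasor: V = 9.5∠102.4° V = -2.04 + j9.278 V.
Step 5 — Ohm's law: I = V / Z_total = (-2.04 + j9.278) / (4700 + j249.7) = -0.0003282 + j0.001992 A.
Step 6 — Convert to polar: |I| = 0.002018 A, ∠I = 99.4°.

I = 0.002018∠99.4° A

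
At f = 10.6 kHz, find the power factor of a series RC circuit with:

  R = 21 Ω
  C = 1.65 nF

Step 1 — Angular frequency: ω = 2π·f = 2π·1.06e+04 = 6.66e+04 rad/s.
Step 2 — Component impedances:
  R: Z = R = 21 Ω
  C: Z = 1/(jωC) = -j/(ω·C) = 0 - j9100 Ω
Step 3 — Series combination: Z_total = R + C = 21 - j9100 Ω = 9100∠-89.9° Ω.
Step 4 — Power factor: PF = cos(φ) = Re(Z)/|Z| = 21/9100 = 0.002308.
Step 5 — Type: Im(Z) = -9100 ⇒ leading (phase φ = -89.9°).

PF = 0.002308 (leading, φ = -89.9°)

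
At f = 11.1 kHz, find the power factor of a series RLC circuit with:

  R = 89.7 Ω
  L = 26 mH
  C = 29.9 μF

Step 1 — Angular frequency: ω = 2π·f = 2π·1.11e+04 = 6.974e+04 rad/s.
Step 2 — Component impedances:
  R: Z = R = 89.7 Ω
  L: Z = jωL = j·6.974e+04·0.026 = 0 + j1813 Ω
  C: Z = 1/(jωC) = -j/(ω·C) = 0 - j0.4795 Ω
Step 3 — Series combination: Z_total = R + L + C = 89.7 + j1813 Ω = 1815∠87.2° Ω.
Step 4 — Power factor: PF = cos(φ) = Re(Z)/|Z| = 89.7/1815 = 0.04942.
Step 5 — Type: Im(Z) = 1813 ⇒ lagging (phase φ = 87.2°).

PF = 0.04942 (lagging, φ = 87.2°)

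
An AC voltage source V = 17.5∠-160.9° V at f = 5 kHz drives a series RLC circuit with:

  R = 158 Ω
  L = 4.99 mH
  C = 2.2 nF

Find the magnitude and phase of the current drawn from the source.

Step 1 — Angular frequency: ω = 2π·f = 2π·5000 = 3.142e+04 rad/s.
Step 2 — Component impedances:
  R: Z = R = 158 Ω
  L: Z = jωL = j·3.142e+04·0.00499 = 0 + j156.8 Ω
  C: Z = 1/(jωC) = -j/(ω·C) = 0 - j1.447e+04 Ω
Step 3 — Series combination: Z_total = R + L + C = 158 - j1.431e+04 Ω = 1.431e+04∠-89.4° Ω.
Step 4 — Source phasor: V = 17.5∠-160.9° V = -16.54 - j5.726 V.
Step 5 — Ohm's law: I = V / Z_total = (-16.54 - j5.726) / (158 - j1.431e+04) = 0.0003873 - j0.00116 A.
Step 6 — Convert to polar: |I| = 0.001223 A, ∠I = -71.5°.

I = 0.001223∠-71.5° A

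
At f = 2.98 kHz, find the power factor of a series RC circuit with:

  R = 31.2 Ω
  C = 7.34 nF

Step 1 — Angular frequency: ω = 2π·f = 2π·2980 = 1.872e+04 rad/s.
Step 2 — Component impedances:
  R: Z = R = 31.2 Ω
  C: Z = 1/(jωC) = -j/(ω·C) = 0 - j7276 Ω
Step 3 — Series combination: Z_total = R + C = 31.2 - j7276 Ω = 7276∠-89.8° Ω.
Step 4 — Power factor: PF = cos(φ) = Re(Z)/|Z| = 31.2/7276 = 0.004288.
Step 5 — Type: Im(Z) = -7276 ⇒ leading (phase φ = -89.8°).

PF = 0.004288 (leading, φ = -89.8°)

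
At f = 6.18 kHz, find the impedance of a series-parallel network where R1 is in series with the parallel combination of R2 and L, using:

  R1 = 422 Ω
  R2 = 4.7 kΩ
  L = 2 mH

Step 1 — Angular frequency: ω = 2π·f = 2π·6180 = 3.883e+04 rad/s.
Step 2 — Component impedances:
  R1: Z = R = 422 Ω
  R2: Z = R = 4700 Ω
  L: Z = jωL = j·3.883e+04·0.002 = 0 + j77.66 Ω
Step 3 — Parallel branch: R2 || L = 1/(1/R2 + 1/L) = 1.283 + j77.64 Ω.
Step 4 — Series with R1: Z_total = R1 + (R2 || L) = 423.3 + j77.64 Ω = 430.3∠10.4° Ω.

Z = 423.3 + j77.64 Ω = 430.3∠10.4° Ω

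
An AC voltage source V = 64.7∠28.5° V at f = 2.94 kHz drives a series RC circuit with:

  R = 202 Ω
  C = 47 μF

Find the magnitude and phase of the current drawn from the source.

Step 1 — Angular frequency: ω = 2π·f = 2π·2940 = 1.847e+04 rad/s.
Step 2 — Component impedances:
  R: Z = R = 202 Ω
  C: Z = 1/(jωC) = -j/(ω·C) = 0 - j1.152 Ω
Step 3 — Series combination: Z_total = R + C = 202 - j1.152 Ω = 202∠-0.3° Ω.
Step 4 — Source phasor: V = 64.7∠28.5° V = 56.86 + j30.87 V.
Step 5 — Ohm's law: I = V / Z_total = (56.86 + j30.87) / (202 - j1.152) = 0.2806 + j0.1544 A.
Step 6 — Convert to polar: |I| = 0.3203 A, ∠I = 28.8°.

I = 0.3203∠28.8° A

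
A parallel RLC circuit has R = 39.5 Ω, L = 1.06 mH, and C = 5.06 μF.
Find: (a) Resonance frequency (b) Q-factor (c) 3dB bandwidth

Step 1 — Resonance: ω₀ = 1/√(LC) = 1/√(0.00106·5.06e-06) = 1.365e+04 rad/s.
Step 2 — f₀ = ω₀/(2π) = 2173 Hz.
Step 3 — Parallel Q: Q = R/(ω₀L) = 39.5/(1.365e+04·0.00106) = 2.729.
Step 4 — Bandwidth: Δω = ω₀/Q = 5003 rad/s; BW = Δω/(2π) = 796.3 Hz.

(a) f₀ = 2173 Hz  (b) Q = 2.729  (c) BW = 796.3 Hz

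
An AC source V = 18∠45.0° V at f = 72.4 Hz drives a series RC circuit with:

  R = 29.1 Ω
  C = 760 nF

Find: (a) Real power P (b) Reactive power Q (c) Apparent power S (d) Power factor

Step 1 — Angular frequency: ω = 2π·f = 2π·72.4 = 454.9 rad/s.
Step 2 — Component impedances:
  R: Z = R = 29.1 Ω
  C: Z = 1/(jωC) = -j/(ω·C) = 0 - j2892 Ω
Step 3 — Series combination: Z_total = R + C = 29.1 - j2892 Ω = 2893∠-89.4° Ω.
Step 4 — Source phasor: V = 18∠45.0° V = 12.73 + j12.73 V.
Step 5 — Current: I = V / Z = -0.004356 + j0.004444 A = 0.006223∠134.4° A.
Step 6 — Complex power: S = V·I* = 0.001127 - j0.112 VA.
Step 7 — Real power: P = Re(S) = 0.001127 W.
Step 8 — Reactive power: Q = Im(S) = -0.112 VAR.
Step 9 — Apparent power: |S| = 0.112 VA.
Step 10 — Power factor: PF = P/|S| = 0.01006 (leading).

(a) P = 0.001127 W  (b) Q = -0.112 VAR  (c) S = 0.112 VA  (d) PF = 0.01006 (leading)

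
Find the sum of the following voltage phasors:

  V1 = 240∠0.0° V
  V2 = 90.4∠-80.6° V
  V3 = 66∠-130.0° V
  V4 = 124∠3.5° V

Step 1 — Convert each phasor to rectangular form:
  V1 = 240·(cos(0.0°) + j·sin(0.0°)) = 240 V
  V2 = 90.4·(cos(-80.6°) + j·sin(-80.6°)) = 14.76 - j89.19 V
  V3 = 66·(cos(-130.0°) + j·sin(-130.0°)) = -42.42 - j50.56 V
  V4 = 124·(cos(3.5°) + j·sin(3.5°)) = 123.8 + j7.57 V
Step 2 — Sum components: V_total = 336.1 - j132.2 V.
Step 3 — Convert to polar: |V_total| = 361.2 V, ∠V_total = -21.5°.

V_total = 361.2∠-21.5° V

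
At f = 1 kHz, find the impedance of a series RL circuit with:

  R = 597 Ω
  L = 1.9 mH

Step 1 — Angular frequency: ω = 2π·f = 2π·1000 = 6283 rad/s.
Step 2 — Component impedances:
  R: Z = R = 597 Ω
  L: Z = jωL = j·6283·0.0019 = 0 + j11.94 Ω
Step 3 — Series combination: Z_total = R + L = 597 + j11.94 Ω = 597.1∠1.1° Ω.

Z = 597 + j11.94 Ω = 597.1∠1.1° Ω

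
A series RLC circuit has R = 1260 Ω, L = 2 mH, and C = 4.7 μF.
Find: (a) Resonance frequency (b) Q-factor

Step 1 — Resonance condition Im(Z)=0 gives ω₀ = 1/√(LC).
Step 2 — ω₀ = 1/√(0.002·4.7e-06) = 1.031e+04 rad/s.
Step 3 — f₀ = ω₀/(2π) = 1642 Hz.
Step 4 — Series Q: Q = ω₀L/R = 1.031e+04·0.002/1260 = 0.01637.

(a) f₀ = 1642 Hz  (b) Q = 0.01637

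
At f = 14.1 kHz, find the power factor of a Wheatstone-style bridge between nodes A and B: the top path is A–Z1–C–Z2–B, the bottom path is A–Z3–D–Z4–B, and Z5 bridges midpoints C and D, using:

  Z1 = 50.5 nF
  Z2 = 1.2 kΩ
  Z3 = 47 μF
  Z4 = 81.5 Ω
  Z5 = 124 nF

Step 1 — Angular frequency: ω = 2π·f = 2π·1.41e+04 = 8.859e+04 rad/s.
Step 2 — Component impedances:
  Z1: Z = 1/(jωC) = -j/(ω·C) = 0 - j223.5 Ω
  Z2: Z = R = 1200 Ω
  Z3: Z = 1/(jωC) = -j/(ω·C) = 0 - j0.2402 Ω
  Z4: Z = R = 81.5 Ω
  Z5: Z = 1/(jωC) = -j/(ω·C) = 0 - j91.03 Ω
Step 3 — Bridge requires nodal analysis (the Z5 bridge couples midpoints C and D, so the two paths cannot be reduced to a simple series/parallel combination). Setting node B to ground and injecting 1 A at node A, the 3-node admittance system at A, C, D solves to V_A = Z_AB = 76.33 - j0.4922 Ω = 76.33∠-0.4° Ω.
Step 4 — Power factor: PF = cos(φ) = Re(Z)/|Z| = 76.33/76.33 = 1.
Step 5 — Type: Im(Z) = -0.4922 ⇒ leading (phase φ = -0.4°).

PF = 1 (leading, φ = -0.4°)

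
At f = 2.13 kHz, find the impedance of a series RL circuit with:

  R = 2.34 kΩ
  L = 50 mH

Step 1 — Angular frequency: ω = 2π·f = 2π·2130 = 1.338e+04 rad/s.
Step 2 — Component impedances:
  R: Z = R = 2340 Ω
  L: Z = jωL = j·1.338e+04·0.05 = 0 + j669.2 Ω
Step 3 — Series combination: Z_total = R + L = 2340 + j669.2 Ω = 2434∠16.0° Ω.

Z = 2340 + j669.2 Ω = 2434∠16.0° Ω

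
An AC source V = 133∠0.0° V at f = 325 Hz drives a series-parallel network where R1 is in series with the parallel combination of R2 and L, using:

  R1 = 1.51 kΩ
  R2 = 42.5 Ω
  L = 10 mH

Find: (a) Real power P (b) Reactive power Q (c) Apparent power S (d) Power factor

Step 1 — Angular frequency: ω = 2π·f = 2π·325 = 2042 rad/s.
Step 2 — Component impedances:
  R1: Z = R = 1510 Ω
  R2: Z = R = 42.5 Ω
  L: Z = jωL = j·2042·0.01 = 0 + j20.42 Ω
Step 3 — Parallel branch: R2 || L = 1/(1/R2 + 1/L) = 7.971 + j16.59 Ω.
Step 4 — Series with R1: Z_total = R1 + (R2 || L) = 1518 + j16.59 Ω = 1518∠0.6° Ω.
Step 5 — Source phasor: V = 133∠0.0° V = 133 V.
Step 6 — Current: I = V / Z = 0.08761 - j0.0009575 A = 0.08761∠-0.6° A.
Step 7 — Complex power: S = V·I* = 11.65 + j0.1273 VA.
Step 8 — Real power: P = Re(S) = 11.65 W.
Step 9 — Reactive power: Q = Im(S) = 0.1273 VAR.
Step 10 — Apparent power: |S| = 11.65 VA.
Step 11 — Power factor: PF = P/|S| = 0.9999 (lagging).

(a) P = 11.65 W  (b) Q = 0.1273 VAR  (c) S = 11.65 VA  (d) PF = 0.9999 (lagging)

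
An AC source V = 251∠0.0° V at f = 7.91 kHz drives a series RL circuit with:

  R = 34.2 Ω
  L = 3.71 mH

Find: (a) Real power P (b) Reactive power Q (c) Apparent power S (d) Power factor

Step 1 — Angular frequency: ω = 2π·f = 2π·7910 = 4.97e+04 rad/s.
Step 2 — Component impedances:
  R: Z = R = 34.2 Ω
  L: Z = jωL = j·4.97e+04·0.00371 = 0 + j184.4 Ω
Step 3 — Series combination: Z_total = R + L = 34.2 + j184.4 Ω = 187.5∠79.5° Ω.
Step 4 — Source phasor: V = 251∠0.0° V = 251 V.
Step 5 — Current: I = V / Z = 0.2441 - j1.316 A = 1.338∠-79.5° A.
Step 6 — Complex power: S = V·I* = 61.27 + j330.3 VA.
Step 7 — Real power: P = Re(S) = 61.27 W.
Step 8 — Reactive power: Q = Im(S) = 330.3 VAR.
Step 9 — Apparent power: |S| = 335.9 VA.
Step 10 — Power factor: PF = P/|S| = 0.1824 (lagging).

(a) P = 61.27 W  (b) Q = 330.3 VAR  (c) S = 335.9 VA  (d) PF = 0.1824 (lagging)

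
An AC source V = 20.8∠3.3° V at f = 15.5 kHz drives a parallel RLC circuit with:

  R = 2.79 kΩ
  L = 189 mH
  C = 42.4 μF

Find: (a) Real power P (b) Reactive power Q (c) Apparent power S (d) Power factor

Step 1 — Angular frequency: ω = 2π·f = 2π·1.55e+04 = 9.739e+04 rad/s.
Step 2 — Component impedances:
  R: Z = R = 2790 Ω
  L: Z = jωL = j·9.739e+04·0.189 = 0 + j1.841e+04 Ω
  C: Z = 1/(jωC) = -j/(ω·C) = 0 - j0.2422 Ω
Step 3 — Parallel combination: 1/Z_total = 1/R + 1/L + 1/C; Z_total = 2.102e-05 - j0.2422 Ω = 0.2422∠-90.0° Ω.
Step 4 — Source phasor: V = 20.8∠3.3° V = 20.77 + j1.197 V.
Step 5 — Current: I = V / Z = -4.937 + j85.75 A = 85.89∠93.3° A.
Step 6 — Complex power: S = V·I* = 0.1551 - j1786 VA.
Step 7 — Real power: P = Re(S) = 0.1551 W.
Step 8 — Reactive power: Q = Im(S) = -1786 VAR.
Step 9 — Apparent power: |S| = 1786 VA.
Step 10 — Power factor: PF = P/|S| = 8.68e-05 (leading).

(a) P = 0.1551 W  (b) Q = -1786 VAR  (c) S = 1786 VA  (d) PF = 8.68e-05 (leading)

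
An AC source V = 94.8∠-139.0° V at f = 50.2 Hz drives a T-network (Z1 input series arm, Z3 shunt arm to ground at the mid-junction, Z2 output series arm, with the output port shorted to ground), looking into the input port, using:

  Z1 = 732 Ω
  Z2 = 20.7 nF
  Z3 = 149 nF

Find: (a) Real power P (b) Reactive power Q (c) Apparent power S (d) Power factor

Step 1 — Angular frequency: ω = 2π·f = 2π·50.2 = 315.4 rad/s.
Step 2 — Component impedances:
  Z1: Z = R = 732 Ω
  Z2: Z = 1/(jωC) = -j/(ω·C) = 0 - j1.532e+05 Ω
  Z3: Z = 1/(jωC) = -j/(ω·C) = 0 - j2.128e+04 Ω
Step 3 — With the output port shorted to ground, the output series arm Z2 runs from the junction to ground; the shunt arm Z3 also runs from the junction to ground. They appear in parallel: Z3 || Z2 = 0 - j1.868e+04 Ω.
Step 4 — Series with input arm Z1: Z_in = Z1 + (Z3 || Z2) = 732 - j1.868e+04 Ω = 1.87e+04∠-87.8° Ω.
Step 5 — Source phasor: V = 94.8∠-139.0° V = -71.55 - j62.19 V.
Step 6 — Current: I = V / Z = 0.003174 - j0.003954 A = 0.00507∠-51.2° A.
Step 7 — Complex power: S = V·I* = 0.01882 - j0.4803 VA.
Step 8 — Real power: P = Re(S) = 0.01882 W.
Step 9 — Reactive power: Q = Im(S) = -0.4803 VAR.
Step 10 — Apparent power: |S| = 0.4807 VA.
Step 11 — Power factor: PF = P/|S| = 0.03915 (leading).

(a) P = 0.01882 W  (b) Q = -0.4803 VAR  (c) S = 0.4807 VA  (d) PF = 0.03915 (leading)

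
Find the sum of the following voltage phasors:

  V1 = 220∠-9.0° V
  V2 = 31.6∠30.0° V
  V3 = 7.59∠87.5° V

Step 1 — Convert each phasor to rectangular form:
  V1 = 220·(cos(-9.0°) + j·sin(-9.0°)) = 217.3 - j34.42 V
  V2 = 31.6·(cos(30.0°) + j·sin(30.0°)) = 27.37 + j15.8 V
  V3 = 7.59·(cos(87.5°) + j·sin(87.5°)) = 0.3311 + j7.583 V
Step 2 — Sum components: V_total = 245 - j11.03 V.
Step 3 — Convert to polar: |V_total| = 245.2 V, ∠V_total = -2.6°.

V_total = 245.2∠-2.6° V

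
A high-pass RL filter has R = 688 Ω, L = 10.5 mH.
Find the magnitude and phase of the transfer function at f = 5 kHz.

Step 1 — Angular frequency: ω = 2π·5000 = 3.142e+04 rad/s.
Step 2 — Transfer function: H(jω) = jωL/(R + jωL).
Step 3 — Numerator jωL = j·329.9; denominator R + jωL = 688 + j329.9.
Step 4 — H = 0.1869 + j0.3898.
Step 5 — Magnitude: |H| = 0.4323 (-7.3 dB); phase: φ = 64.4°.

|H| = 0.4323 (-7.3 dB), φ = 64.4°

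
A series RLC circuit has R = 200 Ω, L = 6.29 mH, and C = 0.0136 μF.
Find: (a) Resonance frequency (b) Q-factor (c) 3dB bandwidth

Step 1 — Resonance: ω₀ = 1/√(LC) = 1/√(0.00629·1.36e-08) = 1.081e+05 rad/s.
Step 2 — f₀ = ω₀/(2π) = 1.721e+04 Hz.
Step 3 — Series Q: Q = ω₀L/R = 1.081e+05·0.00629/200 = 3.4.
Step 4 — Bandwidth: Δω = ω₀/Q = 3.18e+04 rad/s; BW = Δω/(2π) = 5061 Hz.

(a) f₀ = 1.721e+04 Hz  (b) Q = 3.4  (c) BW = 5061 Hz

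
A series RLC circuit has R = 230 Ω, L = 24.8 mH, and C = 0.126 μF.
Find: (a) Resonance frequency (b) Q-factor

Step 1 — Resonance condition Im(Z)=0 gives ω₀ = 1/√(LC).
Step 2 — ω₀ = 1/√(0.0248·1.26e-07) = 1.789e+04 rad/s.
Step 3 — f₀ = ω₀/(2π) = 2847 Hz.
Step 4 — Series Q: Q = ω₀L/R = 1.789e+04·0.0248/230 = 1.929.

(a) f₀ = 2847 Hz  (b) Q = 1.929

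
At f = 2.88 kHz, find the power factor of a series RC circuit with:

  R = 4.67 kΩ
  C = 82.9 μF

Step 1 — Angular frequency: ω = 2π·f = 2π·2880 = 1.81e+04 rad/s.
Step 2 — Component impedances:
  R: Z = R = 4670 Ω
  C: Z = 1/(jωC) = -j/(ω·C) = 0 - j0.6666 Ω
Step 3 — Series combination: Z_total = R + C = 4670 - j0.6666 Ω = 4670∠-0.0° Ω.
Step 4 — Power factor: PF = cos(φ) = Re(Z)/|Z| = 4670/4670 = 1.
Step 5 — Type: Im(Z) = -0.6666 ⇒ leading (phase φ = -0.0°).

PF = 1 (leading, φ = -0.0°)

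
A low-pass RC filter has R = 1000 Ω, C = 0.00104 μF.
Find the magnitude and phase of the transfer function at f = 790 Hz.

Step 1 — Angular frequency: ω = 2π·790 = 4964 rad/s.
Step 2 — Transfer function: H(jω) = 1/(1 + jωRC).
Step 3 — Denominator: 1 + jωRC = 1 + j·4964·1000·1.04e-09 = 1 + j0.005162.
Step 4 — H = 1 - j0.005162.
Step 5 — Magnitude: |H| = 1 (-0.0 dB); phase: φ = -0.3°.

|H| = 1 (-0.0 dB), φ = -0.3°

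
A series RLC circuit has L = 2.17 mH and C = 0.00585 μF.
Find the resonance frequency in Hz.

Step 1 — Resonance condition Im(Z)=0 gives ω₀ = 1/√(LC).
Step 2 — ω₀ = 1/√(0.00217·5.85e-09) = 2.807e+05 rad/s.
Step 3 — f₀ = ω₀/(2π) = 4.467e+04 Hz.

f₀ = 4.467e+04 Hz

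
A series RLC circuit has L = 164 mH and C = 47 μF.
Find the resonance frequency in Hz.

Step 1 — Resonance condition Im(Z)=0 gives ω₀ = 1/√(LC).
Step 2 — ω₀ = 1/√(0.164·4.7e-05) = 360.2 rad/s.
Step 3 — f₀ = ω₀/(2π) = 57.33 Hz.

f₀ = 57.33 Hz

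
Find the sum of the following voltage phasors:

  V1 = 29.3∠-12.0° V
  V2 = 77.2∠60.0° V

Step 1 — Convert each phasor to rectangular form:
  V1 = 29.3·(cos(-12.0°) + j·sin(-12.0°)) = 28.66 - j6.092 V
  V2 = 77.2·(cos(60.0°) + j·sin(60.0°)) = 38.6 + j66.86 V
Step 2 — Sum components: V_total = 67.26 + j60.77 V.
Step 3 — Convert to polar: |V_total| = 90.64 V, ∠V_total = 42.1°.

V_total = 90.64∠42.1° V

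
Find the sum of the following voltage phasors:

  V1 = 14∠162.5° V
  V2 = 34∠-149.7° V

Step 1 — Convert each phasor to rectangular form:
  V1 = 14·(cos(162.5°) + j·sin(162.5°)) = -13.35 + j4.21 V
  V2 = 34·(cos(-149.7°) + j·sin(-149.7°)) = -29.36 - j17.15 V
Step 2 — Sum components: V_total = -42.71 - j12.94 V.
Step 3 — Convert to polar: |V_total| = 44.63 V, ∠V_total = -163.1°.

V_total = 44.63∠-163.1° V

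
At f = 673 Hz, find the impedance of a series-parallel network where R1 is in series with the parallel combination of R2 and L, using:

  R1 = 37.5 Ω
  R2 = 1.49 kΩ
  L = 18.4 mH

Step 1 — Angular frequency: ω = 2π·f = 2π·673 = 4229 rad/s.
Step 2 — Component impedances:
  R1: Z = R = 37.5 Ω
  R2: Z = R = 1490 Ω
  L: Z = jωL = j·4229·0.0184 = 0 + j77.81 Ω
Step 3 — Parallel branch: R2 || L = 1/(1/R2 + 1/L) = 4.052 + j77.59 Ω.
Step 4 — Series with R1: Z_total = R1 + (R2 || L) = 41.55 + j77.59 Ω = 88.02∠61.8° Ω.

Z = 41.55 + j77.59 Ω = 88.02∠61.8° Ω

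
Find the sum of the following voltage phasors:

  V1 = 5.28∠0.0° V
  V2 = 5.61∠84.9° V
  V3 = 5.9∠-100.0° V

Step 1 — Convert each phasor to rectangular form:
  V1 = 5.28·(cos(0.0°) + j·sin(0.0°)) = 5.28 V
  V2 = 5.61·(cos(84.9°) + j·sin(84.9°)) = 0.4987 + j5.588 V
  V3 = 5.9·(cos(-100.0°) + j·sin(-100.0°)) = -1.025 - j5.81 V
Step 2 — Sum components: V_total = 4.754 - j0.2226 V.
Step 3 — Convert to polar: |V_total| = 4.759 V, ∠V_total = -2.7°.

V_total = 4.759∠-2.7° V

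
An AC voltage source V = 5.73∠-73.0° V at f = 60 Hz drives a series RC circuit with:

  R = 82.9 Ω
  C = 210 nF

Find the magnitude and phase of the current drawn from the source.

Step 1 — Angular frequency: ω = 2π·f = 2π·60 = 377 rad/s.
Step 2 — Component impedances:
  R: Z = R = 82.9 Ω
  C: Z = 1/(jωC) = -j/(ω·C) = 0 - j1.263e+04 Ω
Step 3 — Series combination: Z_total = R + C = 82.9 - j1.263e+04 Ω = 1.263e+04∠-89.6° Ω.
Step 4 — Source phasor: V = 5.73∠-73.0° V = 1.675 - j5.48 V.
Step 5 — Ohm's law: I = V / Z_total = (1.675 - j5.48) / (82.9 - j1.263e+04) = 0.0004347 + j0.0001298 A.
Step 6 — Convert to polar: |I| = 0.0004536 A, ∠I = 16.6°.

I = 0.0004536∠16.6° A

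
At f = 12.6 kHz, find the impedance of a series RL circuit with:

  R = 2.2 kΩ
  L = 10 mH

Step 1 — Angular frequency: ω = 2π·f = 2π·1.26e+04 = 7.917e+04 rad/s.
Step 2 — Component impedances:
  R: Z = R = 2200 Ω
  L: Z = jωL = j·7.917e+04·0.01 = 0 + j791.7 Ω
Step 3 — Series combination: Z_total = R + L = 2200 + j791.7 Ω = 2338∠19.8° Ω.

Z = 2200 + j791.7 Ω = 2338∠19.8° Ω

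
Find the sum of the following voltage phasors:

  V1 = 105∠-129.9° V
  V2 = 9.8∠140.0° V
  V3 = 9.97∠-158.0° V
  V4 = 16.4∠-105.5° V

Step 1 — Convert each phasor to rectangular form:
  V1 = 105·(cos(-129.9°) + j·sin(-129.9°)) = -67.35 - j80.55 V
  V2 = 9.8·(cos(140.0°) + j·sin(140.0°)) = -7.507 + j6.299 V
  V3 = 9.97·(cos(-158.0°) + j·sin(-158.0°)) = -9.244 - j3.735 V
  V4 = 16.4·(cos(-105.5°) + j·sin(-105.5°)) = -4.383 - j15.8 V
Step 2 — Sum components: V_total = -88.49 - j93.79 V.
Step 3 — Convert to polar: |V_total| = 128.9 V, ∠V_total = -133.3°.

V_total = 128.9∠-133.3° V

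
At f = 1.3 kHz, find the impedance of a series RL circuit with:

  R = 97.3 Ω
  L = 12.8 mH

Step 1 — Angular frequency: ω = 2π·f = 2π·1300 = 8168 rad/s.
Step 2 — Component impedances:
  R: Z = R = 97.3 Ω
  L: Z = jωL = j·8168·0.0128 = 0 + j104.6 Ω
Step 3 — Series combination: Z_total = R + L = 97.3 + j104.6 Ω = 142.8∠47.1° Ω.

Z = 97.3 + j104.6 Ω = 142.8∠47.1° Ω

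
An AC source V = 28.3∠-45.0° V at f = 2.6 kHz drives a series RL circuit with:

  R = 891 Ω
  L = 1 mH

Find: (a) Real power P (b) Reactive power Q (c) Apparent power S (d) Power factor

Step 1 — Angular frequency: ω = 2π·f = 2π·2600 = 1.634e+04 rad/s.
Step 2 — Component impedances:
  R: Z = R = 891 Ω
  L: Z = jωL = j·1.634e+04·0.001 = 0 + j16.34 Ω
Step 3 — Series combination: Z_total = R + L = 891 + j16.34 Ω = 891.1∠1.1° Ω.
Step 4 — Source phasor: V = 28.3∠-45.0° V = 20.01 - j20.01 V.
Step 5 — Current: I = V / Z = 0.02204 - j0.02286 A = 0.03176∠-46.1° A.
Step 6 — Complex power: S = V·I* = 0.8986 + j0.01647 VA.
Step 7 — Real power: P = Re(S) = 0.8986 W.
Step 8 — Reactive power: Q = Im(S) = 0.01647 VAR.
Step 9 — Apparent power: |S| = 0.8987 VA.
Step 10 — Power factor: PF = P/|S| = 0.9998 (lagging).

(a) P = 0.8986 W  (b) Q = 0.01647 VAR  (c) S = 0.8987 VA  (d) PF = 0.9998 (lagging)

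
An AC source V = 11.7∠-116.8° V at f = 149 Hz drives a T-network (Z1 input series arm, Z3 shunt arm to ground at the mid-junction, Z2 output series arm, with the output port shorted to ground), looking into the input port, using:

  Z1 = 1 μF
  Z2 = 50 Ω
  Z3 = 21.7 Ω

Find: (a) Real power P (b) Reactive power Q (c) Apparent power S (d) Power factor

Step 1 — Angular frequency: ω = 2π·f = 2π·149 = 936.2 rad/s.
Step 2 — Component impedances:
  Z1: Z = 1/(jωC) = -j/(ω·C) = 0 - j1068 Ω
  Z2: Z = R = 50 Ω
  Z3: Z = R = 21.7 Ω
Step 3 — With the output port shorted to ground, the output series arm Z2 runs from the junction to ground; the shunt arm Z3 also runs from the junction to ground. They appear in parallel: Z3 || Z2 = 15.13 Ω.
Step 4 — Series with input arm Z1: Z_in = Z1 + (Z3 || Z2) = 15.13 - j1068 Ω = 1068∠-89.2° Ω.
Step 5 — Source phasor: V = 11.7∠-116.8° V = -5.275 - j10.44 V.
Step 6 — Current: I = V / Z = 0.009705 - j0.005076 A = 0.01095∠-27.6° A.
Step 7 — Complex power: S = V·I* = 0.001815 - j0.1281 VA.
Step 8 — Real power: P = Re(S) = 0.001815 W.
Step 9 — Reactive power: Q = Im(S) = -0.1281 VAR.
Step 10 — Apparent power: |S| = 0.1281 VA.
Step 11 — Power factor: PF = P/|S| = 0.01417 (leading).

(a) P = 0.001815 W  (b) Q = -0.1281 VAR  (c) S = 0.1281 VA  (d) PF = 0.01417 (leading)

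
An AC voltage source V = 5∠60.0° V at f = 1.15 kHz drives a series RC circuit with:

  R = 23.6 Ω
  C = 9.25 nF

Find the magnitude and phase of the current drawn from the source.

Step 1 — Angular frequency: ω = 2π·f = 2π·1150 = 7226 rad/s.
Step 2 — Component impedances:
  R: Z = R = 23.6 Ω
  C: Z = 1/(jωC) = -j/(ω·C) = 0 - j1.496e+04 Ω
Step 3 — Series combination: Z_total = R + C = 23.6 - j1.496e+04 Ω = 1.496e+04∠-89.9° Ω.
Step 4 — Source phasor: V = 5∠60.0° V = 2.5 + j4.33 V.
Step 5 — Ohm's law: I = V / Z_total = (2.5 + j4.33) / (23.6 - j1.496e+04) = -0.0002892 + j0.0001675 A.
Step 6 — Convert to polar: |I| = 0.0003342 A, ∠I = 149.9°.

I = 0.0003342∠149.9° A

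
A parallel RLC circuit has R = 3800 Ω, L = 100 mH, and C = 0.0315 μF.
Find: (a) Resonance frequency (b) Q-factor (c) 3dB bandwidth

Step 1 — Resonance: ω₀ = 1/√(LC) = 1/√(0.1·3.15e-08) = 1.782e+04 rad/s.
Step 2 — f₀ = ω₀/(2π) = 2836 Hz.
Step 3 — Parallel Q: Q = R/(ω₀L) = 3800/(1.782e+04·0.1) = 2.133.
Step 4 — Bandwidth: Δω = ω₀/Q = 8354 rad/s; BW = Δω/(2π) = 1330 Hz.

(a) f₀ = 2836 Hz  (b) Q = 2.133  (c) BW = 1330 Hz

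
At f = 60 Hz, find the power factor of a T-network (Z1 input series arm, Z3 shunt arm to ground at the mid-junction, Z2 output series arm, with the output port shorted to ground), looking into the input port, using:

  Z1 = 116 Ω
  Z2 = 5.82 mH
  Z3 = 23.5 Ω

Step 1 — Angular frequency: ω = 2π·f = 2π·60 = 377 rad/s.
Step 2 — Component impedances:
  Z1: Z = R = 116 Ω
  Z2: Z = jωL = j·377·0.00582 = 0 + j2.194 Ω
  Z3: Z = R = 23.5 Ω
Step 3 — With the output port shorted to ground, the output series arm Z2 runs from the junction to ground; the shunt arm Z3 also runs from the junction to ground. They appear in parallel: Z3 || Z2 = 0.2031 + j2.175 Ω.
Step 4 — Series with input arm Z1: Z_in = Z1 + (Z3 || Z2) = 116.2 + j2.175 Ω = 116.2∠1.1° Ω.
Step 5 — Power factor: PF = cos(φ) = Re(Z)/|Z| = 116.2/116.22 = 0.9998.
Step 6 — Type: Im(Z) = 2.175 ⇒ lagging (phase φ = 1.1°).

PF = 0.9998 (lagging, φ = 1.1°)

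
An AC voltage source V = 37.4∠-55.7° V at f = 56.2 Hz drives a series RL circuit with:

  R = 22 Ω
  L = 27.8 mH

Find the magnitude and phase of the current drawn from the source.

Step 1 — Angular frequency: ω = 2π·f = 2π·56.2 = 353.1 rad/s.
Step 2 — Component impedances:
  R: Z = R = 22 Ω
  L: Z = jωL = j·353.1·0.0278 = 0 + j9.817 Ω
Step 3 — Series combination: Z_total = R + L = 22 + j9.817 Ω = 24.09∠24.0° Ω.
Step 4 — Source phasor: V = 37.4∠-55.7° V = 21.08 - j30.9 V.
Step 5 — Ohm's law: I = V / Z_total = (21.08 - j30.9) / (22 + j9.817) = 0.2763 - j1.528 A.
Step 6 — Convert to polar: |I| = 1.552 A, ∠I = -79.7°.

I = 1.552∠-79.7° A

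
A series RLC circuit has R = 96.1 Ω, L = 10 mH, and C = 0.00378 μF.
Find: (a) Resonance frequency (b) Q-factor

Step 1 — Resonance condition Im(Z)=0 gives ω₀ = 1/√(LC).
Step 2 — ω₀ = 1/√(0.01·3.78e-09) = 1.627e+05 rad/s.
Step 3 — f₀ = ω₀/(2π) = 2.589e+04 Hz.
Step 4 — Series Q: Q = ω₀L/R = 1.627e+05·0.01/96.1 = 16.93.

(a) f₀ = 2.589e+04 Hz  (b) Q = 16.93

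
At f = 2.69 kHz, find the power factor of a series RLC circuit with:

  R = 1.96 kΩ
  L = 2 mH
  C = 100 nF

Step 1 — Angular frequency: ω = 2π·f = 2π·2690 = 1.69e+04 rad/s.
Step 2 — Component impedances:
  R: Z = R = 1960 Ω
  L: Z = jωL = j·1.69e+04·0.002 = 0 + j33.8 Ω
  C: Z = 1/(jωC) = -j/(ω·C) = 0 - j591.7 Ω
Step 3 — Series combination: Z_total = R + L + C = 1960 - j557.9 Ω = 2038∠-15.9° Ω.
Step 4 — Power factor: PF = cos(φ) = Re(Z)/|Z| = 1960/2037.8 = 0.9618.
Step 5 — Type: Im(Z) = -557.9 ⇒ leading (phase φ = -15.9°).

PF = 0.9618 (leading, φ = -15.9°)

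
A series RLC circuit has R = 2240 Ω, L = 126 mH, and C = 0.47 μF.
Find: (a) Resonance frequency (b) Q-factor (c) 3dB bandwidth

Step 1 — Resonance: ω₀ = 1/√(LC) = 1/√(0.126·4.7e-07) = 4109 rad/s.
Step 2 — f₀ = ω₀/(2π) = 654 Hz.
Step 3 — Series Q: Q = ω₀L/R = 4109·0.126/2240 = 0.2311.
Step 4 — Bandwidth: Δω = ω₀/Q = 1.778e+04 rad/s; BW = Δω/(2π) = 2829 Hz.

(a) f₀ = 654 Hz  (b) Q = 0.2311  (c) BW = 2829 Hz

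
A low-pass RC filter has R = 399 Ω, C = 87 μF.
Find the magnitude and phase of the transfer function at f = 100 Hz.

Step 1 — Angular frequency: ω = 2π·100 = 628.3 rad/s.
Step 2 — Transfer function: H(jω) = 1/(1 + jωRC).
Step 3 — Denominator: 1 + jωRC = 1 + j·628.3·399·8.7e-05 = 1 + j21.81.
Step 4 — H = 0.002098 - j0.04575.
Step 5 — Magnitude: |H| = 0.0458 (-26.8 dB); phase: φ = -87.4°.

|H| = 0.0458 (-26.8 dB), φ = -87.4°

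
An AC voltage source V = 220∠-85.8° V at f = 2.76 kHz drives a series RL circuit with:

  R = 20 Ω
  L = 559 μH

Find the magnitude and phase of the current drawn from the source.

Step 1 — Angular frequency: ω = 2π·f = 2π·2760 = 1.734e+04 rad/s.
Step 2 — Component impedances:
  R: Z = R = 20 Ω
  L: Z = jωL = j·1.734e+04·0.000559 = 0 + j9.694 Ω
Step 3 — Series combination: Z_total = R + L = 20 + j9.694 Ω = 22.23∠25.9° Ω.
Step 4 — Source phasor: V = 220∠-85.8° V = 16.11 - j219.4 V.
Step 5 — Ohm's law: I = V / Z_total = (16.11 - j219.4) / (20 + j9.694) = -3.653 - j9.2 A.
Step 6 — Convert to polar: |I| = 9.899 A, ∠I = -111.7°.

I = 9.899∠-111.7° A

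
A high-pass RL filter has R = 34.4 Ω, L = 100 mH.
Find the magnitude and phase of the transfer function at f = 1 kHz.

Step 1 — Angular frequency: ω = 2π·1000 = 6283 rad/s.
Step 2 — Transfer function: H(jω) = jωL/(R + jωL).
Step 3 — Numerator jωL = j·628.3; denominator R + jωL = 34.4 + j628.3.
Step 4 — H = 0.997 + j0.05459.
Step 5 — Magnitude: |H| = 0.9985 (-0.0 dB); phase: φ = 3.1°.

|H| = 0.9985 (-0.0 dB), φ = 3.1°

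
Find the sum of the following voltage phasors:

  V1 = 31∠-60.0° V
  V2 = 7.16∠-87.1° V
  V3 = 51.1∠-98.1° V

Step 1 — Convert each phasor to rectangular form:
  V1 = 31·(cos(-60.0°) + j·sin(-60.0°)) = 15.5 - j26.85 V
  V2 = 7.16·(cos(-87.1°) + j·sin(-87.1°)) = 0.3622 - j7.151 V
  V3 = 51.1·(cos(-98.1°) + j·sin(-98.1°)) = -7.2 - j50.59 V
Step 2 — Sum components: V_total = 8.662 - j84.59 V.
Step 3 — Convert to polar: |V_total| = 85.03 V, ∠V_total = -84.2°.

V_total = 85.03∠-84.2° V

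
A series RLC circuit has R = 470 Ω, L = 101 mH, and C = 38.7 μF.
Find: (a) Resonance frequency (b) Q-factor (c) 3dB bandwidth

Step 1 — Resonance condition Im(Z)=0 gives ω₀ = 1/√(LC).
Step 2 — ω₀ = 1/√(0.101·3.87e-05) = 505.8 rad/s.
Step 3 — f₀ = ω₀/(2π) = 80.5 Hz.
Step 4 — Series Q: Q = ω₀L/R = 505.8·0.101/470 = 0.1087.
Step 5 — 3dB bandwidth: Δω = ω₀/Q = 4653 rad/s; BW = Δω/(2π) = 740.6 Hz.

(a) f₀ = 80.5 Hz  (b) Q = 0.1087  (c) BW = 740.6 Hz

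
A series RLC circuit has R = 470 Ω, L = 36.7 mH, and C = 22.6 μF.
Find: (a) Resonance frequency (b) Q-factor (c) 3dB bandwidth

Step 1 — Resonance: ω₀ = 1/√(LC) = 1/√(0.0367·2.26e-05) = 1098 rad/s.
Step 2 — f₀ = ω₀/(2π) = 174.8 Hz.
Step 3 — Series Q: Q = ω₀L/R = 1098·0.0367/470 = 0.08574.
Step 4 — Bandwidth: Δω = ω₀/Q = 1.281e+04 rad/s; BW = Δω/(2π) = 2038 Hz.

(a) f₀ = 174.8 Hz  (b) Q = 0.08574  (c) BW = 2038 Hz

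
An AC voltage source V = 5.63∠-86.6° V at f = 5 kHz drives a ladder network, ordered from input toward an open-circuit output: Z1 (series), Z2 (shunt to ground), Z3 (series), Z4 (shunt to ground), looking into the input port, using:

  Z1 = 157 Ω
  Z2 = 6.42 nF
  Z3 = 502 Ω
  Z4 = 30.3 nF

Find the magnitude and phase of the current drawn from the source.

Step 1 — Angular frequency: ω = 2π·f = 2π·5000 = 3.142e+04 rad/s.
Step 2 — Component impedances:
  Z1: Z = R = 157 Ω
  Z2: Z = 1/(jωC) = -j/(ω·C) = 0 - j4958 Ω
  Z3: Z = R = 502 Ω
  Z4: Z = 1/(jωC) = -j/(ω·C) = 0 - j1051 Ω
Step 3 — Ladder network (open output): work backward from the far end, alternating series and parallel combinations. Z_in = 496.4 - j895.2 Ω = 1024∠-61.0° Ω.
Step 4 — Source phasor: V = 5.63∠-86.6° V = 0.3339 - j5.62 V.
Step 5 — Ohm's law: I = V / Z_total = (0.3339 - j5.62) / (496.4 - j895.2) = 0.00496 - j0.002377 A.
Step 6 — Convert to polar: |I| = 0.0055 A, ∠I = -25.6°.

I = 0.0055∠-25.6° A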